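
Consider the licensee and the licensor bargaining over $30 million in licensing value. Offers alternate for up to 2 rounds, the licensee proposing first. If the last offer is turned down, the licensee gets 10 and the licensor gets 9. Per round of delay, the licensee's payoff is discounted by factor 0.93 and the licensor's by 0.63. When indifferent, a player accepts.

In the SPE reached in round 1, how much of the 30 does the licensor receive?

Round 2 (the licensor proposes): the licensee gets 10 if talks fail, so the licensor offers 10 and keeps 20.
Round 1 (the licensee proposes): the licensor can get 20 next round, worth 0.63 × 20 = 12.6 now, so the licensee offers 12.6, keeping 17.4.

12.6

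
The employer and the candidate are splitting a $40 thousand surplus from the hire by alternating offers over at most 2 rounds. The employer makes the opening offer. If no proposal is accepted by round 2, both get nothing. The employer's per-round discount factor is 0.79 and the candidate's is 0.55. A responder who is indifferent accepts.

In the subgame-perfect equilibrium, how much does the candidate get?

22

Round 2 (the candidate proposes): the employer will accept anything ≥ 0, so the candidate offers 0 and keeps 40.
Round 1 (the employer proposes): the candidate can get 40 next round, worth 0.55 × 40 = 22 now. The employer offers 22 and keeps 40 − 22 = 18.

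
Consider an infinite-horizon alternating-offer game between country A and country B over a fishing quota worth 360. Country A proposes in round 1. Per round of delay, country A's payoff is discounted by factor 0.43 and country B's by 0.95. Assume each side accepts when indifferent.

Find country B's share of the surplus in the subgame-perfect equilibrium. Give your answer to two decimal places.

In a stationary SPE each proposer offers the other exactly their discounted continuation value.
If country A keeps x when proposing and country B keeps y when proposing, then x = 360 − 0.95y and y = 360 − 0.43x.
Solving: x = 360(1 − 0.95) / (1 − 0.43·0.95) = 18 / 0.5915 ≈ 30.4311.
Country B gets 360 − 30.4311 ≈ 329.5689.

329.57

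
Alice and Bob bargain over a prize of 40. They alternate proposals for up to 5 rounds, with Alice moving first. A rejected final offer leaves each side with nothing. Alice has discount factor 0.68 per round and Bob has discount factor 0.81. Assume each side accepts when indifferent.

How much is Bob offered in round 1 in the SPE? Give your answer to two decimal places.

Round 5 (Alice proposes): Bob will accept anything ≥ 0, so Alice offers 0 and keeps 40.
Round 4 (Bob proposes): Alice can get 40 next round, worth 0.68 × 40 = 27.2 now. Bob offers 27.2 and keeps 40 − 27.2 = 12.8.
Round 3 (Alice proposes): Bob can get 12.8 next round, worth 0.81 × 12.8 = 10.368 now, so Alice offers 10.368, keeping 29.632.
Round 2 (Bob proposes): Alice can get 29.632 next round, worth 0.68 × 29.632 = 20.14976 now. Bob offers 20.14976 and keeps 40 − 20.14976 = 19.85024.
Round 1 (Alice proposes): Bob can get 19.85024 next round, worth 0.81 × 19.85024 = 16.0786944 now. Alice offers 16.0786944 and keeps 40 − 16.0786944 = 23.9213056.

16.08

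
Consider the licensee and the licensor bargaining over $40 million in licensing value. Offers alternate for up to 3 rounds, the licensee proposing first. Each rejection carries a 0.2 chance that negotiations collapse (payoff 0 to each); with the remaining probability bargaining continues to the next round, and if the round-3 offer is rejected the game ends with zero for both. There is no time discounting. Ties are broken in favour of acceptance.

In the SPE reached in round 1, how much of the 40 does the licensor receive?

6.4

Round 3 (the licensee proposes): the licensor will accept anything ≥ 0, so the licensee offers 0 and keeps 40.
Round 2 (the licensor proposes): rejecting gives the licensee an expected 0.8 × 40 = 32; the licensor offers that and keeps 8.
Round 1 (the licensee proposes): rejecting gives the licensor an expected 0.8 × 8 = 6.4. The licensee offers 6.4 and keeps 40 − 6.4 = 33.6.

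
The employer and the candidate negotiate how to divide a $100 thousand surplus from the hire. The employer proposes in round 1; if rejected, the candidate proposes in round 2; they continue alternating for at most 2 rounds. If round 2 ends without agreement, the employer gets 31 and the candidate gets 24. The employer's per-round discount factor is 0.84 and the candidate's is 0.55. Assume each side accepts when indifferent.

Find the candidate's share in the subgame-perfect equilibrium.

37.95

Work backward from the last round.
Round 2 (the candidate proposes): the employer gets 31 if talks fail, so the candidate offers 31 and keeps 69.
Round 1 (the employer proposes): the candidate can get 69 next round, worth 0.55 × 69 = 37.95 now; the employer offers that and keeps 62.05.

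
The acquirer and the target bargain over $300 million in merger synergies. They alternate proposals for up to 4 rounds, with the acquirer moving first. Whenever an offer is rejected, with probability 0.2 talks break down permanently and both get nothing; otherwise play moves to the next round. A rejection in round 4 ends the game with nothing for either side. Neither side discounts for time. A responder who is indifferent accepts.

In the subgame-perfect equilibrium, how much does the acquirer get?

Round 4 (the target proposes): the acquirer will accept anything ≥ 0, so the target offers 0 and keeps 300.
Round 3 (the acquirer proposes): rejecting gives the target an expected 0.8 × 300 = 240; the acquirer offers that and keeps 60.
Round 2 (the target proposes): rejecting gives the acquirer an expected 0.8 × 60 = 48; the target offers that and keeps 252.
Round 1 (the acquirer proposes): rejecting gives the target an expected 0.8 × 252 = 201.6; the acquirer offers that and keeps 98.4.

98.4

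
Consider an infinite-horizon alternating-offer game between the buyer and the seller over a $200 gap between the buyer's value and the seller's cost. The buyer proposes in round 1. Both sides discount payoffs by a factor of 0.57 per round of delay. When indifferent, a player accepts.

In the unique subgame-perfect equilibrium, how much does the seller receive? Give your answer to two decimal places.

72.61

In a stationary SPE each proposer offers the other exactly their discounted continuation value.
If the buyer keeps x when proposing and the seller keeps y when proposing, then x = 200 − 0.57y and y = 200 − 0.57x.
Solving: x = 200(1 − 0.57) / (1 − 0.57·0.57) = 86 / 0.6751 ≈ 127.3885.
The seller gets 200 − 127.3885 ≈ 72.6115.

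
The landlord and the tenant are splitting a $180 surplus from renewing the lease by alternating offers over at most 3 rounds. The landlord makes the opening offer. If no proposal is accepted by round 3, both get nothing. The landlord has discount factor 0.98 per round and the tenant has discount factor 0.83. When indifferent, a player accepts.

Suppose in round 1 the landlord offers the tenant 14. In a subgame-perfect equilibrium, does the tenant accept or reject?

Round 3 (the landlord proposes): rejection yields 0 for the tenant; the landlord offers 0 and keeps 180.
Round 2 (the tenant proposes): the landlord can get 180 next round, worth 0.98 × 180 = 176.4 now, so the tenant offers 176.4, keeping 3.6.
So by rejecting in round 1, the tenant gets 3.6 next round, worth 0.83 × 3.6 = 2.988 now.
Offer 14 ≥ 2.988, so the tenant accepts.

Accept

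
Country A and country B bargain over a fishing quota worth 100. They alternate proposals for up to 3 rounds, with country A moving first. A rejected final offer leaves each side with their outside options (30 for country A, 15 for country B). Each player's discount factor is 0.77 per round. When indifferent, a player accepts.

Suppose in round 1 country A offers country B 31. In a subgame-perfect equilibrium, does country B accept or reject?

Accept

Round 3 (country A proposes): country B gets 15 if talks fail, so country A offers 15 and keeps 85.
Round 2 (country B proposes): country A can get 85 next round, worth 0.77 × 85 = 65.45 now; country B offers that and keeps 34.55.
So by rejecting in round 1, country B gets 34.55 next round, worth 0.77 × 34.55 = 26.6035 now.
Offer 31 ≥ 26.6035, so country B accepts.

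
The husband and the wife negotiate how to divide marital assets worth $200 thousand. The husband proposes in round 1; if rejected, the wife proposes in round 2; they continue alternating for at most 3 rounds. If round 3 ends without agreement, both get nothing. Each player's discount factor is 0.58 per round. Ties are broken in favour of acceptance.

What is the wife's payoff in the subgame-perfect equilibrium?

48.72

Solve by backward induction from round 3.
Round 3 (the husband proposes): rejection yields 0 for the wife; the husband offers 0 and keeps 200.
Round 2 (the wife proposes): the husband can get 200 next round, worth 0.58 × 200 = 116 now, so the wife offers 116, keeping 84.
Round 1 (the husband proposes): the wife can get 84 next round, worth 0.58 × 84 = 48.72 now, so the husband offers 48.72, keeping 151.28.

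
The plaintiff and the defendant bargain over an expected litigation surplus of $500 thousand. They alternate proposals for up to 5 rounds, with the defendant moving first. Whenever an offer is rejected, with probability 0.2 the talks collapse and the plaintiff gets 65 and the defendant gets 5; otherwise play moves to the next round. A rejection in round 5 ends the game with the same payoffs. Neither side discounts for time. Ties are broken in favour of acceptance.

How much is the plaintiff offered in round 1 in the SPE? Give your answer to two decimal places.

177.83

Round 5 (the defendant proposes): the plaintiff gets 65 if talks fail, so the defendant offers 65 and keeps 435.
Round 4 (the plaintiff proposes): rejecting gives the defendant an expected 0.8 × 435 + 0.2 × 5 = 349. The plaintiff offers 349 and keeps 500 − 349 = 151.
Round 3 (the defendant proposes): rejecting gives the plaintiff an expected 0.8 × 151 + 0.2 × 65 = 133.8, so the defendant offers 133.8, keeping 366.2.
Round 2 (the plaintiff proposes): rejecting gives the defendant an expected 0.8 × 366.2 + 0.2 × 5 = 293.96. The plaintiff offers 293.96 and keeps 500 − 293.96 = 206.04.
Round 1 (the defendant proposes): rejecting gives the plaintiff an expected 0.8 × 206.04 + 0.2 × 65 = 177.832, so the defendant offers 177.832, keeping 322.168.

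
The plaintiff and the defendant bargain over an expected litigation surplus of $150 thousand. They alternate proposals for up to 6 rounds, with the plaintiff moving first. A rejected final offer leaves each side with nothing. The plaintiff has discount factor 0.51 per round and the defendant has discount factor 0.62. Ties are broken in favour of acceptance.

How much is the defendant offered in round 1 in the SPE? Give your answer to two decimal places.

69.28

Round 6 (the defendant proposes): rejection yields 0 for the plaintiff; the defendant offers 0 and keeps 150.
Round 5 (the plaintiff proposes): the defendant can get 150 next round, worth 0.62 × 150 = 93 now; the plaintiff offers that and keeps 57.
Round 4 (the defendant proposes): the plaintiff can get 57 next round, worth 0.51 × 57 = 29.07 now. The defendant offers 29.07 and keeps 150 − 29.07 = 120.93.
Round 3 (the plaintiff proposes): the defendant can get 120.93 next round, worth 0.62 × 120.93 = 74.9766 now, so the plaintiff offers 74.9766, keeping 75.0234.
Round 2 (the defendant proposes): the plaintiff can get 75.0234 next round, worth 0.51 × 75.0234 = 38.261934 now, so the defendant offers 38.261934, keeping 111.738066.
Round 1 (the plaintiff proposes): the defendant can get 111.738066 next round, worth 0.62 × 111.738066 = 69.27760092 now; the plaintiff offers that and keeps 80.72239908.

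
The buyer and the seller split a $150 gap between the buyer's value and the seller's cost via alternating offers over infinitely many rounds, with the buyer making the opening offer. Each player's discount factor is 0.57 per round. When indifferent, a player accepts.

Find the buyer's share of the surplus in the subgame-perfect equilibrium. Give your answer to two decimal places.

95.54

When the buyer proposes, the seller accepts any offer worth at least 0.57 times what the seller would get by proposing next round; and vice versa.
This gives x = 150 − 0.57y and y = 150 − 0.57x, where x and y are each side's share when it proposes.
Hence (1 − 0.57·0.57)x = 150(1 − 0.57), i.e. 0.6751·x = 64.5.
x ≈ 95.5414; the seller's share is 150 − x ≈ 54.4586.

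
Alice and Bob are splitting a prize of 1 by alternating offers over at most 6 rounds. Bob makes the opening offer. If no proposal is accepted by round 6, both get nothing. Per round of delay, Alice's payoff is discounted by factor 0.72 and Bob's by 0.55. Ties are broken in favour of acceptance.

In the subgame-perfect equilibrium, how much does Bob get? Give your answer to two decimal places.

By backward induction:
Round 6 (Alice proposes): Bob will accept anything ≥ 0, so Alice offers 0 and keeps 1.
Round 5 (Bob proposes): Alice can get 1 next round, worth 0.72 × 1 = 0.72 now, so Bob offers 0.72, keeping 0.28.
Round 4 (Alice proposes): Bob can get 0.28 next round, worth 0.55 × 0.28 = 0.154 now, so Alice offers 0.154, keeping 0.846.
Round 3 (Bob proposes): Alice can get 0.846 next round, worth 0.72 × 0.846 = 0.60912 now. Bob offers 0.60912 and keeps 1 − 0.60912 = 0.39088.
Round 2 (Alice proposes): Bob can get 0.39088 next round, worth 0.55 × 0.39088 = 0.214984 now. Alice offers 0.214984 and keeps 1 − 0.214984 = 0.785016.
Round 1 (Bob proposes): Alice can get 0.785016 next round, worth 0.72 × 0.785016 = 0.56521152 now; Bob offers that and keeps 0.43478848.

0.43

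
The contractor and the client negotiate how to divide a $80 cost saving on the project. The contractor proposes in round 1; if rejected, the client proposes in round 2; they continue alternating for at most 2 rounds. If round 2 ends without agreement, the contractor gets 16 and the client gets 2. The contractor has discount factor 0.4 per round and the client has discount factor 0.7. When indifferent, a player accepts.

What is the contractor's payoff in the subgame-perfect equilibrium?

Solve by backward induction from round 2.
Round 2 (the client proposes): the contractor gets 16 if talks fail, so the client offers 16 and keeps 64.
Round 1 (the contractor proposes): the client can get 64 next round, worth 0.7 × 64 = 44.8 now; the contractor offers that and keeps 35.2.

35.2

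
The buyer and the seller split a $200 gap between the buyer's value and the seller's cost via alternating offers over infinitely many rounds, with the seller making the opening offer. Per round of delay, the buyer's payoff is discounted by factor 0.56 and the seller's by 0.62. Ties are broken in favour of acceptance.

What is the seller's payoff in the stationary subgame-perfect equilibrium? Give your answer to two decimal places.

134.80

Let x be the seller's share when the seller proposes and y be the buyer's share when the buyer proposes.
The buyer accepts iff offered ≥ 0.56·y, so x = 200 − 0.56y. Symmetrically y = 200 − 0.62x.
Substituting: x = 200 − 0.56(200 − 0.62x), giving x(1 − 0.62·0.56) = 200(1 − 0.56).
So x = 200 × 0.44 / 0.6528 ≈ 134.8039, and the buyer receives 200 − x ≈ 65.1961.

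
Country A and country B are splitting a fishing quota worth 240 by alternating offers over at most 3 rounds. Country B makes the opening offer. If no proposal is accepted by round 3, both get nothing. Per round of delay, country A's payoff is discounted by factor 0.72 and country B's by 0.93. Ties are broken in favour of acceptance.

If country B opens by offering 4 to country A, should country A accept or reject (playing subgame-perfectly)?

Work out country A's continuation value if the offer is rejected.
Round 3 (country B proposes): country A will accept anything ≥ 0, so country B offers 0 and keeps 240.
Round 2 (country A proposes): country B can get 240 next round, worth 0.93 × 240 = 223.2 now. Country A offers 223.2 and keeps 240 − 223.2 = 16.8.
So by rejecting in round 1, country A gets 16.8 next round, worth 0.72 × 16.8 = 12.096 now.
Offer 4 < 12.096, so country A rejects.

Reject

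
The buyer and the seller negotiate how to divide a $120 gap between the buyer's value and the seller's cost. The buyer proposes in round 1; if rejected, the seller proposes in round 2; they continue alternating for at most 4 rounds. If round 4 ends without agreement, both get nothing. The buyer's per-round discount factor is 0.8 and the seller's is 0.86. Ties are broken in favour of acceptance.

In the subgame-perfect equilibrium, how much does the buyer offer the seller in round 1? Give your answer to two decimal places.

Round 4 (the seller proposes): the buyer will accept anything ≥ 0, so the seller offers 0 and keeps 120.
Round 3 (the buyer proposes): the seller can get 120 next round, worth 0.86 × 120 = 103.2 now, so the buyer offers 103.2, keeping 16.8.
Round 2 (the seller proposes): the buyer can get 16.8 next round, worth 0.8 × 16.8 = 13.44 now; the seller offers that and keeps 106.56.
Round 1 (the buyer proposes): the seller can get 106.56 next round, worth 0.86 × 106.56 = 91.6416 now; the buyer offers that and keeps 28.3584.

91.64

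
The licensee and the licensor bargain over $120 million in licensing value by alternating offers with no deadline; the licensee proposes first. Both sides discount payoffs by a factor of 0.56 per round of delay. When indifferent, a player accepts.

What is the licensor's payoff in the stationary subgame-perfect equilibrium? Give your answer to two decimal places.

When the licensee proposes, the licensor accepts any offer worth at least 0.56 times what the licensor would get by proposing next round; and vice versa.
This gives x = 120 − 0.56y and y = 120 − 0.56x, where x and y are each side's share when it proposes.
Hence (1 − 0.56·0.56)x = 120(1 − 0.56), i.e. 0.6864·x = 52.8.
x ≈ 76.9231; the licensor's share is 120 − x ≈ 43.0769.

43.08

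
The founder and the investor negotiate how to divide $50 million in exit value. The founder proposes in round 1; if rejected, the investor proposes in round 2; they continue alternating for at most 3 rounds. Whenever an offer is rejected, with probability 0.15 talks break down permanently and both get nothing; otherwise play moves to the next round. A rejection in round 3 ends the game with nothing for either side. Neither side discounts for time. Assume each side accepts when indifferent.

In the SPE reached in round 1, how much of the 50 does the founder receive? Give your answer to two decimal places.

By backward induction:
Round 3 (the founder proposes): the investor will accept anything ≥ 0, so the founder offers 0 and keeps 50.
Round 2 (the investor proposes): rejecting gives the founder an expected 0.85 × 50 = 42.5; the investor offers that and keeps 7.5.
Round 1 (the founder proposes): rejecting gives the investor an expected 0.85 × 7.5 = 6.375, so the founder offers 6.375, keeping 43.625.

43.63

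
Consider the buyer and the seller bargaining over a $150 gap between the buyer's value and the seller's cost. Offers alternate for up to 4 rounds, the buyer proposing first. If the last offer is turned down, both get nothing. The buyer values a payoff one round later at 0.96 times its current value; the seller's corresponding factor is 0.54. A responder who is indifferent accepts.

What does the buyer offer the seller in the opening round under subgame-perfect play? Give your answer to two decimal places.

Round 4 (the seller proposes): the buyer will accept anything ≥ 0, so the seller offers 0 and keeps 150.
Round 3 (the buyer proposes): the seller can get 150 next round, worth 0.54 × 150 = 81 now, so the buyer offers 81, keeping 69.
Round 2 (the seller proposes): the buyer can get 69 next round, worth 0.96 × 69 = 66.24 now; the seller offers that and keeps 83.76.
Round 1 (the buyer proposes): the seller can get 83.76 next round, worth 0.54 × 83.76 = 45.2304 now. The buyer offers 45.2304 and keeps 150 − 45.2304 = 104.7696.

45.23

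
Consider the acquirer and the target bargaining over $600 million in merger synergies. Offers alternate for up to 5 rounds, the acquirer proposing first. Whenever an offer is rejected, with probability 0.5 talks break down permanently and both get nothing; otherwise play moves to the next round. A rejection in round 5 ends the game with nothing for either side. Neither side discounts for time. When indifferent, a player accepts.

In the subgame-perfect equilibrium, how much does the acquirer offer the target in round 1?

By backward induction:
Round 5 (the acquirer proposes): the target will accept anything ≥ 0, so the acquirer offers 0 and keeps 600.
Round 4 (the target proposes): rejecting gives the acquirer an expected 0.5 × 600 = 300; the target offers that and keeps 300.
Round 3 (the acquirer proposes): rejecting gives the target an expected 0.5 × 300 = 150. The acquirer offers 150 and keeps 600 − 150 = 450.
Round 2 (the target proposes): rejecting gives the acquirer an expected 0.5 × 450 = 225; the target offers that and keeps 375.
Round 1 (the acquirer proposes): rejecting gives the target an expected 0.5 × 375 = 187.5, so the acquirer offers 187.5, keeping 412.5.

187.5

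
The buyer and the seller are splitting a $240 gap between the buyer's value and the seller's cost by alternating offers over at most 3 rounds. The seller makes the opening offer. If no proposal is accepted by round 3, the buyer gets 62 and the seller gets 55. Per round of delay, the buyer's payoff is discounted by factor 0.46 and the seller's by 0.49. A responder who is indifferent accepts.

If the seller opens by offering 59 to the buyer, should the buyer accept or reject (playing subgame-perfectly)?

Round 3 (the seller proposes): the buyer gets 62 if talks fail, so the seller offers 62 and keeps 178.
Round 2 (the buyer proposes): the seller can get 178 next round, worth 0.49 × 178 = 87.22 now; the buyer offers that and keeps 152.78.
So by rejecting in round 1, the buyer gets 152.78 next round, worth 0.46 × 152.78 = 70.2788 now.
Offer 59 < 70.2788, so the buyer rejects.

Reject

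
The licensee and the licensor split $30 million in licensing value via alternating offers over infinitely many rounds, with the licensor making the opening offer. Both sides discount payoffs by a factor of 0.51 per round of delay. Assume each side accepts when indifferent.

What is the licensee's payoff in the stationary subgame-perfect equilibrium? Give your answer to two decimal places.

10.13

In a stationary SPE each proposer offers the other exactly their discounted continuation value.
If the licensor keeps x when proposing and the licensee keeps y when proposing, then x = 30 − 0.51y and y = 30 − 0.51x.
Solving: x = 30(1 − 0.51) / (1 − 0.51·0.51) = 14.7 / 0.7399 ≈ 19.8675.
The licensee gets 30 − 19.8675 ≈ 10.1325.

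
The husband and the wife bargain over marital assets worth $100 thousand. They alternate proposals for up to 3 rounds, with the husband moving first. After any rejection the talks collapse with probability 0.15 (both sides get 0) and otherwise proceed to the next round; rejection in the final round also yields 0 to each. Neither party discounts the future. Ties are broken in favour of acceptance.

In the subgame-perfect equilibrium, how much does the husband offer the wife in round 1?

12.75

By backward induction:
Round 3 (the husband proposes): the wife will accept anything ≥ 0, so the husband offers 0 and keeps 100.
Round 2 (the wife proposes): rejecting gives the husband an expected 0.85 × 100 = 85. The wife offers 85 and keeps 100 − 85 = 15.
Round 1 (the husband proposes): rejecting gives the wife an expected 0.85 × 15 = 12.75. The husband offers 12.75 and keeps 100 − 12.75 = 87.25.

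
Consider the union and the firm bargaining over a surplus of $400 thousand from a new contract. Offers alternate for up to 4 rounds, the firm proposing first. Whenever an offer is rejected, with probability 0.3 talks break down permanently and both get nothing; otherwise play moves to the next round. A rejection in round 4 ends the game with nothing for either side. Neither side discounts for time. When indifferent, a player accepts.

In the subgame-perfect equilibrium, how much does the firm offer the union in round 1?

Round 4 (the union proposes): the firm will accept anything ≥ 0, so the union offers 0 and keeps 400.
Round 3 (the firm proposes): rejecting gives the union an expected 0.7 × 400 = 280; the firm offers that and keeps 120.
Round 2 (the union proposes): rejecting gives the firm an expected 0.7 × 120 = 84, so the union offers 84, keeping 316.
Round 1 (the firm proposes): rejecting gives the union an expected 0.7 × 316 = 221.2; the firm offers that and keeps 178.8.

221.2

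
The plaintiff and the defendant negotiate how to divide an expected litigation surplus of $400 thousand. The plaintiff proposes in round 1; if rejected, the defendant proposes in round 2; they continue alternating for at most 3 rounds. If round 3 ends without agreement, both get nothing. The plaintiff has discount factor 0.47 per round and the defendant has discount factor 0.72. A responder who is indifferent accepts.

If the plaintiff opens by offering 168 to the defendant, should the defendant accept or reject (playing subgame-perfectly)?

Accept

Round 3 (the plaintiff proposes): the defendant will accept anything ≥ 0, so the plaintiff offers 0 and keeps 400.
Round 2 (the defendant proposes): the plaintiff can get 400 next round, worth 0.47 × 400 = 188 now, so the defendant offers 188, keeping 212.
So by rejecting in round 1, the defendant gets 212 next round, worth 0.72 × 212 = 152.64 now.
Offer 168 ≥ 152.64, so the defendant accepts.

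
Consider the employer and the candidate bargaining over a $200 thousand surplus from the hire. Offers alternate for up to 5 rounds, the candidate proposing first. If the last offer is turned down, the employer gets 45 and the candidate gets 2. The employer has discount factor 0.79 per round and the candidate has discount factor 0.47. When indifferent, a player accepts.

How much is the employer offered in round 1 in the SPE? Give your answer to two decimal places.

Round 5 (the candidate proposes): the employer gets 45 if talks fail, so the candidate offers 45 and keeps 155.
Round 4 (the employer proposes): the candidate can get 155 next round, worth 0.47 × 155 = 72.85 now, so the employer offers 72.85, keeping 127.15.
Round 3 (the candidate proposes): the employer can get 127.15 next round, worth 0.79 × 127.15 = 100.4485 now. The candidate offers 100.4485 and keeps 200 − 100.4485 = 99.5515.
Round 2 (the employer proposes): the candidate can get 99.5515 next round, worth 0.47 × 99.5515 = 46.789205 now; the employer offers that and keeps 153.210795.
Round 1 (the candidate proposes): the employer can get 153.210795 next round, worth 0.79 × 153.210795 = 121.03652805 now, so the candidate offers 121.03652805, keeping 78.96347195.

121.04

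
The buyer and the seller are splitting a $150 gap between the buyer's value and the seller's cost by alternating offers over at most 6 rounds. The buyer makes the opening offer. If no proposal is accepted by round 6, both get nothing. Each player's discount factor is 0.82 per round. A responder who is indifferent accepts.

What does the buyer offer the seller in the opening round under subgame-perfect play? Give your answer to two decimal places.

92.64

Round 6 (the seller proposes): the buyer will accept anything ≥ 0, so the seller offers 0 and keeps 150.
Round 5 (the buyer proposes): the seller can get 150 next round, worth 0.82 × 150 = 123 now; the buyer offers that and keeps 27.
Round 4 (the seller proposes): the buyer can get 27 next round, worth 0.82 × 27 = 22.14 now. The seller offers 22.14 and keeps 150 − 22.14 = 127.86.
Round 3 (the buyer proposes): the seller can get 127.86 next round, worth 0.82 × 127.86 = 104.8452 now, so the buyer offers 104.8452, keeping 45.1548.
Round 2 (the seller proposes): the buyer can get 45.1548 next round, worth 0.82 × 45.1548 = 37.026936 now. The seller offers 37.026936 and keeps 150 − 37.026936 = 112.973064.
Round 1 (the buyer proposes): the seller can get 112.973064 next round, worth 0.82 × 112.973064 = 92.63791248 now, so the buyer offers 92.63791248, keeping 57.36208752.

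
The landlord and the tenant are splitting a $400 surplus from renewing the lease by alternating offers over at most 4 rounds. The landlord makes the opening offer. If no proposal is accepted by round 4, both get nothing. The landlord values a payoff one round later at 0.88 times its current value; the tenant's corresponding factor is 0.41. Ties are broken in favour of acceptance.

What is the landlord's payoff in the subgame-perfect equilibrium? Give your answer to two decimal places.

Round 4 (the tenant proposes): the landlord will accept anything ≥ 0, so the tenant offers 0 and keeps 400.
Round 3 (the landlord proposes): the tenant can get 400 next round, worth 0.41 × 400 = 164 now. The landlord offers 164 and keeps 400 − 164 = 236.
Round 2 (the tenant proposes): the landlord can get 236 next round, worth 0.88 × 236 = 207.68 now. The tenant offers 207.68 and keeps 400 − 207.68 = 192.32.
Round 1 (the landlord proposes): the tenant can get 192.32 next round, worth 0.41 × 192.32 = 78.8512 now, so the landlord offers 78.8512, keeping 321.1488.

321.15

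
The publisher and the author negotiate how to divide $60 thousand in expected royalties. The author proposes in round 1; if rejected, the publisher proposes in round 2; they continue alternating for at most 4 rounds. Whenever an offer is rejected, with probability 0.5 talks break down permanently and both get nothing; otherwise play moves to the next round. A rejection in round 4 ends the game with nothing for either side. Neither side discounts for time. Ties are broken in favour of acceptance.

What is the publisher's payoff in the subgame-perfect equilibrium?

22.5

Round 4 (the publisher proposes): rejection yields 0 for the author; the publisher offers 0 and keeps 60.
Round 3 (the author proposes): rejecting gives the publisher an expected 0.5 × 60 = 30. The author offers 30 and keeps 60 − 30 = 30.
Round 2 (the publisher proposes): rejecting gives the author an expected 0.5 × 30 = 15; the publisher offers that and keeps 45.
Round 1 (the author proposes): rejecting gives the publisher an expected 0.5 × 45 = 22.5, so the author offers 22.5, keeping 37.5.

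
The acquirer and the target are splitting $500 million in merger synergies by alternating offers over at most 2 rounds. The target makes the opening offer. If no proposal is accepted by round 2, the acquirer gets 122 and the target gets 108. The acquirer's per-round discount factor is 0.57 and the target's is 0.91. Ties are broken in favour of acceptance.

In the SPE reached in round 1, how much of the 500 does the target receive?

276.56

Work backward from the last round.
Round 2 (the acquirer proposes): the target gets 108 if talks fail, so the acquirer offers 108 and keeps 392.
Round 1 (the target proposes): the acquirer can get 392 next round, worth 0.57 × 392 = 223.44 now. The target offers 223.44 and keeps 500 − 223.44 = 276.56.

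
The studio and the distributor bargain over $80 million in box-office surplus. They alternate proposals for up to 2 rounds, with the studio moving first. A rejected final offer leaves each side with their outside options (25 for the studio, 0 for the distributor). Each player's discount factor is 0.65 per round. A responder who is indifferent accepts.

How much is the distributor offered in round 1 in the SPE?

35.75

Round 2 (the distributor proposes): the studio gets 25 if talks fail, so the distributor offers 25 and keeps 55.
Round 1 (the studio proposes): the distributor can get 55 next round, worth 0.65 × 55 = 35.75 now, so the studio offers 35.75, keeping 44.25.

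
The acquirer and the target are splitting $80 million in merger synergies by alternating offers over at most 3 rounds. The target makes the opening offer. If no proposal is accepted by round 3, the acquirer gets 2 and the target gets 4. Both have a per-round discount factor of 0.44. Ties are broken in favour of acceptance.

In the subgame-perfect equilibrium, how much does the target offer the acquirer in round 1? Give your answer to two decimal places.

Solve by backward induction from round 3.
Round 3 (the target proposes): the acquirer gets 2 if talks fail, so the target offers 2 and keeps 78.
Round 2 (the acquirer proposes): the target can get 78 next round, worth 0.44 × 78 = 34.32 now; the acquirer offers that and keeps 45.68.
Round 1 (the target proposes): the acquirer can get 45.68 next round, worth 0.44 × 45.68 = 20.0992 now; the target offers that and keeps 59.9008.

20.10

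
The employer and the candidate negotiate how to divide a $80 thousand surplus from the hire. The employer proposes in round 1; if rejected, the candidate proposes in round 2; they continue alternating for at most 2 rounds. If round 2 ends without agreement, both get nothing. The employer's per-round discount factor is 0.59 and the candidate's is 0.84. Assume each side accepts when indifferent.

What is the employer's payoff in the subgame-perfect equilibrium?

12.8

Round 2 (the candidate proposes): the employer will accept anything ≥ 0, so the candidate offers 0 and keeps 80.
Round 1 (the employer proposes): the candidate can get 80 next round, worth 0.84 × 80 = 67.2 now, so the employer offers 67.2, keeping 12.8.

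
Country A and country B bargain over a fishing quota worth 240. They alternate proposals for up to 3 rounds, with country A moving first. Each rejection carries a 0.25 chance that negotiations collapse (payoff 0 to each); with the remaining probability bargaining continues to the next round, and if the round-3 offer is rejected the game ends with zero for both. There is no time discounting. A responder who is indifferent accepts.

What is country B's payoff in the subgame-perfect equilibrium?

45

Round 3 (country A proposes): country B will accept anything ≥ 0, so country A offers 0 and keeps 240.
Round 2 (country B proposes): rejecting gives country A an expected 0.75 × 240 = 180. Country B offers 180 and keeps 240 − 180 = 60.
Round 1 (country A proposes): rejecting gives country B an expected 0.75 × 60 = 45. Country A offers 45 and keeps 240 − 45 = 195.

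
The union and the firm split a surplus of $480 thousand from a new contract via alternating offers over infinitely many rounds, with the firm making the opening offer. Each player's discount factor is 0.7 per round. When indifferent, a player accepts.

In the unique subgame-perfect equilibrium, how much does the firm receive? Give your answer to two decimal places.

Let x be the firm's share when the firm proposes and y be the union's share when the union proposes.
The union accepts iff offered ≥ 0.7·y, so x = 480 − 0.7y. Symmetrically y = 480 − 0.7x.
Substituting: x = 480 − 0.7(480 − 0.7x), giving x(1 − 0.7·0.7) = 480(1 − 0.7).
So x = 480 × 0.3 / 0.51 ≈ 282.3529, and the union receives 480 − x ≈ 197.6471.

282.35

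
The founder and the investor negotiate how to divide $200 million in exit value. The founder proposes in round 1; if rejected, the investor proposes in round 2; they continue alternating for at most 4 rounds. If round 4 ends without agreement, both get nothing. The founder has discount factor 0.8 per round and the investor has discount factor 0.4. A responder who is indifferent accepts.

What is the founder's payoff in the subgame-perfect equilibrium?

158.4

Round 4 (the investor proposes): the founder will accept anything ≥ 0, so the investor offers 0 and keeps 200.
Round 3 (the founder proposes): the investor can get 200 next round, worth 0.4 × 200 = 80 now. The founder offers 80 and keeps 200 − 80 = 120.
Round 2 (the investor proposes): the founder can get 120 next round, worth 0.8 × 120 = 96 now; the investor offers that and keeps 104.
Round 1 (the founder proposes): the investor can get 104 next round, worth 0.4 × 104 = 41.6 now; the founder offers that and keeps 158.4.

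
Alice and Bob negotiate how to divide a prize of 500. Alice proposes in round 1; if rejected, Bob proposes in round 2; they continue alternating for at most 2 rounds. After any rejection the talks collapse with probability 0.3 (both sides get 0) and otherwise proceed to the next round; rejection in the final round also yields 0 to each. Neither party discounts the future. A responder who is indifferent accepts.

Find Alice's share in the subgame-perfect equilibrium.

150

Round 2 (Bob proposes): rejection yields 0 for Alice; Bob offers 0 and keeps 500.
Round 1 (Alice proposes): rejecting gives Bob an expected 0.7 × 500 = 350. Alice offers 350 and keeps 500 − 350 = 150.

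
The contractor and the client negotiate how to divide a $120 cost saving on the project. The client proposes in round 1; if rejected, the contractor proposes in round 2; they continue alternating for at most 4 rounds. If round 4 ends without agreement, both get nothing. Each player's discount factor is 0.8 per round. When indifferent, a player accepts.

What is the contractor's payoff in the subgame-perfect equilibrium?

80.64

Round 4 (the contractor proposes): rejection yields 0 for the client; the contractor offers 0 and keeps 120.
Round 3 (the client proposes): the contractor can get 120 next round, worth 0.8 × 120 = 96 now. The client offers 96 and keeps 120 − 96 = 24.
Round 2 (the contractor proposes): the client can get 24 next round, worth 0.8 × 24 = 19.2 now; the contractor offers that and keeps 100.8.
Round 1 (the client proposes): the contractor can get 100.8 next round, worth 0.8 × 100.8 = 80.64 now, so the client offers 80.64, keeping 39.36.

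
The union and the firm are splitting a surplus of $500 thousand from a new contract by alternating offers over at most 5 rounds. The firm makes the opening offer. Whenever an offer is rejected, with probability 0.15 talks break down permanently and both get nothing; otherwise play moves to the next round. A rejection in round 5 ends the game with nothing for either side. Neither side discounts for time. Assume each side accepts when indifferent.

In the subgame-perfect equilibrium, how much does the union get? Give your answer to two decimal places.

Round 5 (the firm proposes): the union will accept anything ≥ 0, so the firm offers 0 and keeps 500.
Round 4 (the union proposes): rejecting gives the firm an expected 0.85 × 500 = 425, so the union offers 425, keeping 75.
Round 3 (the firm proposes): rejecting gives the union an expected 0.85 × 75 = 63.75. The firm offers 63.75 and keeps 500 − 63.75 = 436.25.
Round 2 (the union proposes): rejecting gives the firm an expected 0.85 × 436.25 = 370.8125, so the union offers 370.8125, keeping 129.1875.
Round 1 (the firm proposes): rejecting gives the union an expected 0.85 × 129.1875 = 109.809375; the firm offers that and keeps 390.190625.

109.81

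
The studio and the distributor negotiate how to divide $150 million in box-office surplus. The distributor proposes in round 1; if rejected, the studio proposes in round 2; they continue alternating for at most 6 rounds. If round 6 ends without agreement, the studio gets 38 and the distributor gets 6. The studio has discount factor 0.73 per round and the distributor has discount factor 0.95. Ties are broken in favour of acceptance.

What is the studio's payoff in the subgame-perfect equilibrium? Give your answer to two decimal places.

59.83

Round 6 (the studio proposes): the distributor gets 6 if talks fail, so the studio offers 6 and keeps 144.
Round 5 (the distributor proposes): the studio can get 144 next round, worth 0.73 × 144 = 105.12 now. The distributor offers 105.12 and keeps 150 − 105.12 = 44.88.
Round 4 (the studio proposes): the distributor can get 44.88 next round, worth 0.95 × 44.88 = 42.636 now, so the studio offers 42.636, keeping 107.364.
Round 3 (the distributor proposes): the studio can get 107.364 next round, worth 0.73 × 107.364 = 78.37572 now, so the distributor offers 78.37572, keeping 71.62428.
Round 2 (the studio proposes): the distributor can get 71.62428 next round, worth 0.95 × 71.62428 = 68.043066 now. The studio offers 68.043066 and keeps 150 − 68.043066 = 81.956934.
Round 1 (the distributor proposes): the studio can get 81.956934 next round, worth 0.73 × 81.956934 = 59.82856182 now. The distributor offers 59.82856182 and keeps 150 − 59.82856182 = 90.17143818.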